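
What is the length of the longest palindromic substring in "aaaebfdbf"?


Input: "aaaebfdbf"
Checking substrings for palindromes:
  [0:3] "aaa" (len 3) => palindrome
  [0:2] "aa" (len 2) => palindrome
  [1:3] "aa" (len 2) => palindrome
Longest palindromic substring: "aaa" with length 3

3


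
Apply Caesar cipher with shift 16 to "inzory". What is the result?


Caesar cipher: shift "inzory" by 16
  'i' (pos 8) + 16 = pos 24 = 'y'
  'n' (pos 13) + 16 = pos 3 = 'd'
  'z' (pos 25) + 16 = pos 15 = 'p'
  'o' (pos 14) + 16 = pos 4 = 'e'
  'r' (pos 17) + 16 = pos 7 = 'h'
  'y' (pos 24) + 16 = pos 14 = 'o'
Result: ydpeho

ydpeho


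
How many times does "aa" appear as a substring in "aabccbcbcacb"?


Searching for "aa" in "aabccbcbcacb"
Scanning each position:
  Position 0: "aa" => MATCH
  Position 1: "ab" => no
  Position 2: "bc" => no
  Position 3: "cc" => no
  Position 4: "cb" => no
  Position 5: "bc" => no
  Position 6: "cb" => no
  Position 7: "bc" => no
  Position 8: "ca" => no
  Position 9: "ac" => no
  Position 10: "cb" => no
Total occurrences: 1

1


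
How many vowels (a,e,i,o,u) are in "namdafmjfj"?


Input: namdafmjfj
Checking each character:
  'n' at position 0: consonant
  'a' at position 1: vowel (running total: 1)
  'm' at position 2: consonant
  'd' at position 3: consonant
  'a' at position 4: vowel (running total: 2)
  'f' at position 5: consonant
  'm' at position 6: consonant
  'j' at position 7: consonant
  'f' at position 8: consonant
  'j' at position 9: consonant
Total vowels: 2

2


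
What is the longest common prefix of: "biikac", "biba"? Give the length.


Words: biikac, biba
  Position 0: all 'b' => match
  Position 1: all 'i' => match
  Position 2: ('i', 'b') => mismatch, stop
LCP = "bi" (length 2)

2


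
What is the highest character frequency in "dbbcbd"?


Input: dbbcbd
Character counts:
  'b': 3
  'c': 1
  'd': 2
Maximum frequency: 3

3


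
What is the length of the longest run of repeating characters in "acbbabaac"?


Input: "acbbabaac"
Scanning for longest run:
  Position 1 ('c'): new char, reset run to 1
  Position 2 ('b'): new char, reset run to 1
  Position 3 ('b'): continues run of 'b', length=2
  Position 4 ('a'): new char, reset run to 1
  Position 5 ('b'): new char, reset run to 1
  Position 6 ('a'): new char, reset run to 1
  Position 7 ('a'): continues run of 'a', length=2
  Position 8 ('c'): new char, reset run to 1
Longest run: 'b' with length 2

2


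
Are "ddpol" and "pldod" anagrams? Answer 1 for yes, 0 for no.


Strings: "ddpol", "pldod"
Sorted first:  ddlop
Sorted second: ddlop
Sorted forms match => anagrams

1


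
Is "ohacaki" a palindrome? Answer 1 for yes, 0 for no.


Input: ohacaki
Reversed: ikacaho
  Compare pos 0 ('o') with pos 6 ('i'): MISMATCH
  Compare pos 1 ('h') with pos 5 ('k'): MISMATCH
  Compare pos 2 ('a') with pos 4 ('a'): match
Result: not a palindrome

0


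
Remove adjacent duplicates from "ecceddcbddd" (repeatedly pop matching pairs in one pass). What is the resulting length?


Input: ecceddcbddd
Stack-based adjacent duplicate removal:
  Read 'e': push. Stack: e
  Read 'c': push. Stack: ec
  Read 'c': matches stack top 'c' => pop. Stack: e
  Read 'e': matches stack top 'e' => pop. Stack: (empty)
  Read 'd': push. Stack: d
  Read 'd': matches stack top 'd' => pop. Stack: (empty)
  Read 'c': push. Stack: c
  Read 'b': push. Stack: cb
  Read 'd': push. Stack: cbd
  Read 'd': matches stack top 'd' => pop. Stack: cb
  Read 'd': push. Stack: cbd
Final stack: "cbd" (length 3)

3


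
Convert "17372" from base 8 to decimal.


Input: "17372" in base 8
Positional expansion:
  Digit '1' (value 1) x 8^4 = 4096
  Digit '7' (value 7) x 8^3 = 3584
  Digit '3' (value 3) x 8^2 = 192
  Digit '7' (value 7) x 8^1 = 56
  Digit '2' (value 2) x 8^0 = 2
Sum = 7930

7930


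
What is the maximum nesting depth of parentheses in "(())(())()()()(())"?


Input: "(())(())()()()(())"
Tracking depth:
  Position 0 '(': depth becomes 1
  Position 1 '(': depth becomes 2
  Position 2 ')': depth becomes 1
  Position 3 ')': depth becomes 0
  Position 4 '(': depth becomes 1
  Position 5 '(': depth becomes 2
  Position 6 ')': depth becomes 1
  Position 7 ')': depth becomes 0
  Position 8 '(': depth becomes 1
  Position 9 ')': depth becomes 0
  Position 10 '(': depth becomes 1
  Position 11 ')': depth becomes 0
  Position 12 '(': depth becomes 1
  Position 13 ')': depth becomes 0
  Position 14 '(': depth becomes 1
  Position 15 '(': depth becomes 2
  Position 16 ')': depth becomes 1
  Position 17 ')': depth becomes 0
Maximum depth reached: 2

2


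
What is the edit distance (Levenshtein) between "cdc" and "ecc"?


Computing edit distance: "cdc" -> "ecc"
DP table:
           e    c    c
      0    1    2    3
  c   1    1    1    2
  d   2    2    2    2
  c   3    3    2    2
Edit distance = dp[3][3] = 2

2


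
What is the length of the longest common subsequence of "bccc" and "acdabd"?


LCS of "bccc" and "acdabd"
DP table:
           a    c    d    a    b    d
      0    0    0    0    0    0    0
  b   0    0    0    0    0    1    1
  c   0    0    1    1    1    1    1
  c   0    0    1    1    1    1    1
  c   0    0    1    1    1    1    1
LCS length = dp[4][6] = 1

1


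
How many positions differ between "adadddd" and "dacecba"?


Comparing "adadddd" and "dacecba" position by position:
  Position 0: 'a' vs 'd' => DIFFER
  Position 1: 'd' vs 'a' => DIFFER
  Position 2: 'a' vs 'c' => DIFFER
  Position 3: 'd' vs 'e' => DIFFER
  Position 4: 'd' vs 'c' => DIFFER
  Position 5: 'd' vs 'b' => DIFFER
  Position 6: 'd' vs 'a' => DIFFER
Positions that differ: 7

7


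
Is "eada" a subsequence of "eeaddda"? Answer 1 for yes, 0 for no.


Check if "eada" is a subsequence of "eeaddda"
Greedy scan:
  Position 0 ('e'): matches sub[0] = 'e'
  Position 1 ('e'): no match needed
  Position 2 ('a'): matches sub[1] = 'a'
  Position 3 ('d'): matches sub[2] = 'd'
  Position 4 ('d'): no match needed
  Position 5 ('d'): no match needed
  Position 6 ('a'): matches sub[3] = 'a'
All 4 characters matched => is a subsequence

1


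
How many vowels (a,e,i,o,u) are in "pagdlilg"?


Input: pagdlilg
Checking each character:
  'p' at position 0: consonant
  'a' at position 1: vowel (running total: 1)
  'g' at position 2: consonant
  'd' at position 3: consonant
  'l' at position 4: consonant
  'i' at position 5: vowel (running total: 2)
  'l' at position 6: consonant
  'g' at position 7: consonant
Total vowels: 2

2


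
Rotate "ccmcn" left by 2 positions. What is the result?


Input: "ccmcn", rotate left by 2
First 2 characters: "cc"
Remaining characters: "mcn"
Concatenate remaining + first: "mcn" + "cc" = "mcncc"

mcncc


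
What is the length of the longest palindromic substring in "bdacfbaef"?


Input: "bdacfbaef"
Checking substrings for palindromes:
  No multi-char palindromic substrings found
Longest palindromic substring: "b" with length 1

1


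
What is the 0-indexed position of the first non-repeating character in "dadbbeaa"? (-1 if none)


Input: dadbbeaa
Character frequencies:
  'a': 3
  'b': 2
  'd': 2
  'e': 1
Scanning left to right for freq == 1:
  Position 0 ('d'): freq=2, skip
  Position 1 ('a'): freq=3, skip
  Position 2 ('d'): freq=2, skip
  Position 3 ('b'): freq=2, skip
  Position 4 ('b'): freq=2, skip
  Position 5 ('e'): unique! => answer = 5

5


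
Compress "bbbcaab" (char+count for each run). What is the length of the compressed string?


Input: bbbcaab
Runs:
  'b' x 3 => "b3"
  'c' x 1 => "c1"
  'a' x 2 => "a2"
  'b' x 1 => "b1"
Compressed: "b3c1a2b1"
Compressed length: 8

8


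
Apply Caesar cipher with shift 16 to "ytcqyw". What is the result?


Caesar cipher: shift "ytcqyw" by 16
  'y' (pos 24) + 16 = pos 14 = 'o'
  't' (pos 19) + 16 = pos 9 = 'j'
  'c' (pos 2) + 16 = pos 18 = 's'
  'q' (pos 16) + 16 = pos 6 = 'g'
  'y' (pos 24) + 16 = pos 14 = 'o'
  'w' (pos 22) + 16 = pos 12 = 'm'
Result: ojsgom

ojsgom


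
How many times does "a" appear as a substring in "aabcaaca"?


Searching for "a" in "aabcaaca"
Scanning each position:
  Position 0: "a" => MATCH
  Position 1: "a" => MATCH
  Position 2: "b" => no
  Position 3: "c" => no
  Position 4: "a" => MATCH
  Position 5: "a" => MATCH
  Position 6: "c" => no
  Position 7: "a" => MATCH
Total occurrences: 5

5


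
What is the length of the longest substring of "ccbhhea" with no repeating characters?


Input: "ccbhhea"
Sliding window (track last position of each char):
  Position 0 ('c'): window [0,0] length 1 -- new best
  Position 1 ('c'): repeat (last at 0), move window start to 1
  Position 1 ('c'): window [1,1] length 1
  Position 2 ('b'): window [1,2] length 2 -- new best
  Position 3 ('h'): window [1,3] length 3 -- new best
  Position 4 ('h'): repeat (last at 3), move window start to 4
  Position 4 ('h'): window [4,4] length 1
  Position 5 ('e'): window [4,5] length 2
  Position 6 ('a'): window [4,6] length 3
Longest substring with no repeats: "cbh" with length 3

3


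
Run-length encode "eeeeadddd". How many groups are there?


Input: eeeeadddd
Scanning for consecutive runs:
  Group 1: 'e' x 4 (positions 0-3)
  Group 2: 'a' x 1 (positions 4-4)
  Group 3: 'd' x 4 (positions 5-8)
Total groups: 3

3


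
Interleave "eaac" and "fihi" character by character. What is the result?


Interleaving "eaac" and "fihi":
  Position 0: 'e' from first, 'f' from second => "ef"
  Position 1: 'a' from first, 'i' from second => "ai"
  Position 2: 'a' from first, 'h' from second => "ah"
  Position 3: 'c' from first, 'i' from second => "ci"
Result: efaiahci

efaiahci


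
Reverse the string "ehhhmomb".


Input: ehhhmomb
Reading characters right to left:
  Position 7: 'b'
  Position 6: 'm'
  Position 5: 'o'
  Position 4: 'm'
  Position 3: 'h'
  Position 2: 'h'
  Position 1: 'h'
  Position 0: 'e'
Reversed: bmomhhhe

bmomhhhe


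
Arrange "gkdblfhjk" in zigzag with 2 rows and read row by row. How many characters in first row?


Zigzag "gkdblfhjk" into 2 rows:
Placing characters:
  'g' => row 0
  'k' => row 1
  'd' => row 0
  'b' => row 1
  'l' => row 0
  'f' => row 1
  'h' => row 0
  'j' => row 1
  'k' => row 0
Rows:
  Row 0: "gdlhk"
  Row 1: "kbfj"
First row length: 5

5


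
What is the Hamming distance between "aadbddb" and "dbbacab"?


Comparing "aadbddb" and "dbbacab" position by position:
  Position 0: 'a' vs 'd' => differ
  Position 1: 'a' vs 'b' => differ
  Position 2: 'd' vs 'b' => differ
  Position 3: 'b' vs 'a' => differ
  Position 4: 'd' vs 'c' => differ
  Position 5: 'd' vs 'a' => differ
  Position 6: 'b' vs 'b' => same
Total differences (Hamming distance): 6

6


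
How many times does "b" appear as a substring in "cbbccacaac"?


Searching for "b" in "cbbccacaac"
Scanning each position:
  Position 0: "c" => no
  Position 1: "b" => MATCH
  Position 2: "b" => MATCH
  Position 3: "c" => no
  Position 4: "c" => no
  Position 5: "a" => no
  Position 6: "c" => no
  Position 7: "a" => no
  Position 8: "a" => no
  Position 9: "c" => no
Total occurrences: 2

2


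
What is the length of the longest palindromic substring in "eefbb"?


Input: "eefbb"
Checking substrings for palindromes:
  [0:2] "ee" (len 2) => palindrome
  [3:5] "bb" (len 2) => palindrome
Longest palindromic substring: "ee" with length 2

2


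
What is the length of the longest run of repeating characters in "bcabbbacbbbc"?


Input: "bcabbbacbbbc"
Scanning for longest run:
  Position 1 ('c'): new char, reset run to 1
  Position 2 ('a'): new char, reset run to 1
  Position 3 ('b'): new char, reset run to 1
  Position 4 ('b'): continues run of 'b', length=2
  Position 5 ('b'): continues run of 'b', length=3
  Position 6 ('a'): new char, reset run to 1
  Position 7 ('c'): new char, reset run to 1
  Position 8 ('b'): new char, reset run to 1
  Position 9 ('b'): continues run of 'b', length=2
  Position 10 ('b'): continues run of 'b', length=3
  Position 11 ('c'): new char, reset run to 1
Longest run: 'b' with length 3

3


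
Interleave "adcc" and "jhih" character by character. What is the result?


Interleaving "adcc" and "jhih":
  Position 0: 'a' from first, 'j' from second => "aj"
  Position 1: 'd' from first, 'h' from second => "dh"
  Position 2: 'c' from first, 'i' from second => "ci"
  Position 3: 'c' from first, 'h' from second => "ch"
Result: ajdhcich

ajdhcich


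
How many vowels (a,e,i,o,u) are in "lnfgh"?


Input: lnfgh
Checking each character:
  'l' at position 0: consonant
  'n' at position 1: consonant
  'f' at position 2: consonant
  'g' at position 3: consonant
  'h' at position 4: consonant
Total vowels: 0

0


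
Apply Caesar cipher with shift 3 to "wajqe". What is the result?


Caesar cipher: shift "wajqe" by 3
  'w' (pos 22) + 3 = pos 25 = 'z'
  'a' (pos 0) + 3 = pos 3 = 'd'
  'j' (pos 9) + 3 = pos 12 = 'm'
  'q' (pos 16) + 3 = pos 19 = 't'
  'e' (pos 4) + 3 = pos 7 = 'h'
Result: zdmth

zdmth


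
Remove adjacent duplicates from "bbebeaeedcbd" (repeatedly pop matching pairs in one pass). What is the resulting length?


Input: bbebeaeedcbd
Stack-based adjacent duplicate removal:
  Read 'b': push. Stack: b
  Read 'b': matches stack top 'b' => pop. Stack: (empty)
  Read 'e': push. Stack: e
  Read 'b': push. Stack: eb
  Read 'e': push. Stack: ebe
  Read 'a': push. Stack: ebea
  Read 'e': push. Stack: ebeae
  Read 'e': matches stack top 'e' => pop. Stack: ebea
  Read 'd': push. Stack: ebead
  Read 'c': push. Stack: ebeadc
  Read 'b': push. Stack: ebeadcb
  Read 'd': push. Stack: ebeadcbd
Final stack: "ebeadcbd" (length 8)

8


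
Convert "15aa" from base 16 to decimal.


Input: "15aa" in base 16
Positional expansion:
  Digit '1' (value 1) x 16^3 = 4096
  Digit '5' (value 5) x 16^2 = 1280
  Digit 'a' (value 10) x 16^1 = 160
  Digit 'a' (value 10) x 16^0 = 10
Sum = 5546

5546


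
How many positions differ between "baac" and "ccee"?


Comparing "baac" and "ccee" position by position:
  Position 0: 'b' vs 'c' => DIFFER
  Position 1: 'a' vs 'c' => DIFFER
  Position 2: 'a' vs 'e' => DIFFER
  Position 3: 'c' vs 'e' => DIFFER
Positions that differ: 4

4


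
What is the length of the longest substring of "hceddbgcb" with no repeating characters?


Input: "hceddbgcb"
Sliding window (track last position of each char):
  Position 0 ('h'): window [0,0] length 1 -- new best
  Position 1 ('c'): window [0,1] length 2 -- new best
  Position 2 ('e'): window [0,2] length 3 -- new best
  Position 3 ('d'): window [0,3] length 4 -- new best
  Position 4 ('d'): repeat (last at 3), move window start to 4
  Position 4 ('d'): window [4,4] length 1
  Position 5 ('b'): window [4,5] length 2
  Position 6 ('g'): window [4,6] length 3
  Position 7 ('c'): window [4,7] length 4
  Position 8 ('b'): repeat (last at 5), move window start to 6
  Position 8 ('b'): window [6,8] length 3
Longest substring with no repeats: "hced" with length 4

4


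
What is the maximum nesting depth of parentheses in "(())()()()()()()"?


Input: "(())()()()()()()"
Tracking depth:
  Position 0 '(': depth becomes 1
  Position 1 '(': depth becomes 2
  Position 2 ')': depth becomes 1
  Position 3 ')': depth becomes 0
  Position 4 '(': depth becomes 1
  Position 5 ')': depth becomes 0
  Position 6 '(': depth becomes 1
  Position 7 ')': depth becomes 0
  Position 8 '(': depth becomes 1
  Position 9 ')': depth becomes 0
  Position 10 '(': depth becomes 1
  Position 11 ')': depth becomes 0
  Position 12 '(': depth becomes 1
  Position 13 ')': depth becomes 0
  Position 14 '(': depth becomes 1
  Position 15 ')': depth becomes 0
Maximum depth reached: 2

2


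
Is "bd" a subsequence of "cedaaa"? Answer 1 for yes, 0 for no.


Check if "bd" is a subsequence of "cedaaa"
Greedy scan:
  Position 0 ('c'): no match needed
  Position 1 ('e'): no match needed
  Position 2 ('d'): no match needed
  Position 3 ('a'): no match needed
  Position 4 ('a'): no match needed
  Position 5 ('a'): no match needed
Only matched 0/2 characters => not a subsequence

0


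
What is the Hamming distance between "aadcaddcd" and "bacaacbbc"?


Comparing "aadcaddcd" and "bacaacbbc" position by position:
  Position 0: 'a' vs 'b' => differ
  Position 1: 'a' vs 'a' => same
  Position 2: 'd' vs 'c' => differ
  Position 3: 'c' vs 'a' => differ
  Position 4: 'a' vs 'a' => same
  Position 5: 'd' vs 'c' => differ
  Position 6: 'd' vs 'b' => differ
  Position 7: 'c' vs 'b' => differ
  Position 8: 'd' vs 'c' => differ
Total differences (Hamming distance): 7

7


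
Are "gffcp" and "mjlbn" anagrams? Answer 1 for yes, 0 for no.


Strings: "gffcp", "mjlbn"
Sorted first:  cffgp
Sorted second: bjlmn
Differ at position 0: 'c' vs 'b' => not anagrams

0


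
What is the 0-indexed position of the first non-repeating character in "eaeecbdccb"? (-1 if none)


Input: eaeecbdccb
Character frequencies:
  'a': 1
  'b': 2
  'c': 3
  'd': 1
  'e': 3
Scanning left to right for freq == 1:
  Position 0 ('e'): freq=3, skip
  Position 1 ('a'): unique! => answer = 1

1


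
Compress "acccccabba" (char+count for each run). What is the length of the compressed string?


Input: acccccabba
Runs:
  'a' x 1 => "a1"
  'c' x 5 => "c5"
  'a' x 1 => "a1"
  'b' x 2 => "b2"
  'a' x 1 => "a1"
Compressed: "a1c5a1b2a1"
Compressed length: 10

10


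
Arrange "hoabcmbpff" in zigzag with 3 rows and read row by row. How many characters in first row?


Zigzag "hoabcmbpff" into 3 rows:
Placing characters:
  'h' => row 0
  'o' => row 1
  'a' => row 2
  'b' => row 1
  'c' => row 0
  'm' => row 1
  'b' => row 2
  'p' => row 1
  'f' => row 0
  'f' => row 1
Rows:
  Row 0: "hcf"
  Row 1: "obmpf"
  Row 2: "ab"
First row length: 3

3


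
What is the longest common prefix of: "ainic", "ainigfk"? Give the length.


Words: ainic, ainigfk
  Position 0: all 'a' => match
  Position 1: all 'i' => match
  Position 2: all 'n' => match
  Position 3: all 'i' => match
  Position 4: ('c', 'g') => mismatch, stop
LCP = "aini" (length 4)

4


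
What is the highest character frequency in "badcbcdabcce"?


Input: badcbcdabcce
Character counts:
  'a': 2
  'b': 3
  'c': 4
  'd': 2
  'e': 1
Maximum frequency: 4

4


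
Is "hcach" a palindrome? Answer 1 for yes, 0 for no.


Input: hcach
Reversed: hcach
  Compare pos 0 ('h') with pos 4 ('h'): match
  Compare pos 1 ('c') with pos 3 ('c'): match
Result: palindrome

1


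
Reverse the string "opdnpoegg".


Input: opdnpoegg
Reading characters right to left:
  Position 8: 'g'
  Position 7: 'g'
  Position 6: 'e'
  Position 5: 'o'
  Position 4: 'p'
  Position 3: 'n'
  Position 2: 'd'
  Position 1: 'p'
  Position 0: 'o'
Reversed: ggeopndpo

ggeopndpo


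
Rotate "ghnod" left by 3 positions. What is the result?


Input: "ghnod", rotate left by 3
First 3 characters: "ghn"
Remaining characters: "od"
Concatenate remaining + first: "od" + "ghn" = "odghn"

odghn


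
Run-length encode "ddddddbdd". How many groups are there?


Input: ddddddbdd
Scanning for consecutive runs:
  Group 1: 'd' x 6 (positions 0-5)
  Group 2: 'b' x 1 (positions 6-6)
  Group 3: 'd' x 2 (positions 7-8)
Total groups: 3

3


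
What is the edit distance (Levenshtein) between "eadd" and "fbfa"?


Computing edit distance: "eadd" -> "fbfa"
DP table:
           f    b    f    a
      0    1    2    3    4
  e   1    1    2    3    4
  a   2    2    2    3    3
  d   3    3    3    3    4
  d   4    4    4    4    4
Edit distance = dp[4][4] = 4

4


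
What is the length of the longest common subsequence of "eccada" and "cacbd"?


LCS of "eccada" and "cacbd"
DP table:
           c    a    c    b    d
      0    0    0    0    0    0
  e   0    0    0    0    0    0
  c   0    1    1    1    1    1
  c   0    1    1    2    2    2
  a   0    1    2    2    2    2
  d   0    1    2    2    2    3
  a   0    1    2    2    2    3
LCS length = dp[6][5] = 3

3


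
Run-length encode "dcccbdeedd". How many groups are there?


Input: dcccbdeedd
Scanning for consecutive runs:
  Group 1: 'd' x 1 (positions 0-0)
  Group 2: 'c' x 3 (positions 1-3)
  Group 3: 'b' x 1 (positions 4-4)
  Group 4: 'd' x 1 (positions 5-5)
  Group 5: 'e' x 2 (positions 6-7)
  Group 6: 'd' x 2 (positions 8-9)
Total groups: 6

6


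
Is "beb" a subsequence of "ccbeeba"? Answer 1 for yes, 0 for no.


Check if "beb" is a subsequence of "ccbeeba"
Greedy scan:
  Position 0 ('c'): no match needed
  Position 1 ('c'): no match needed
  Position 2 ('b'): matches sub[0] = 'b'
  Position 3 ('e'): matches sub[1] = 'e'
  Position 4 ('e'): no match needed
  Position 5 ('b'): matches sub[2] = 'b'
  Position 6 ('a'): no match needed
All 3 characters matched => is a subsequence

1


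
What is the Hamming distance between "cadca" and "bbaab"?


Comparing "cadca" and "bbaab" position by position:
  Position 0: 'c' vs 'b' => differ
  Position 1: 'a' vs 'b' => differ
  Position 2: 'd' vs 'a' => differ
  Position 3: 'c' vs 'a' => differ
  Position 4: 'a' vs 'b' => differ
Total differences (Hamming distance): 5

5


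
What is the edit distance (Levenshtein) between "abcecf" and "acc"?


Computing edit distance: "abcecf" -> "acc"
DP table:
           a    c    c
      0    1    2    3
  a   1    0    1    2
  b   2    1    1    2
  c   3    2    1    1
  e   4    3    2    2
  c   5    4    3    2
  f   6    5    4    3
Edit distance = dp[6][3] = 3

3


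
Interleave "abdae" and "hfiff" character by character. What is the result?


Interleaving "abdae" and "hfiff":
  Position 0: 'a' from first, 'h' from second => "ah"
  Position 1: 'b' from first, 'f' from second => "bf"
  Position 2: 'd' from first, 'i' from second => "di"
  Position 3: 'a' from first, 'f' from second => "af"
  Position 4: 'e' from first, 'f' from second => "ef"
Result: ahbfdiafef

ahbfdiafef


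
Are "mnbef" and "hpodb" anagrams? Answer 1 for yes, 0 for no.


Strings: "mnbef", "hpodb"
Sorted first:  befmn
Sorted second: bdhop
Differ at position 1: 'e' vs 'd' => not anagrams

0


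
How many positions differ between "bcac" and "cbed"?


Comparing "bcac" and "cbed" position by position:
  Position 0: 'b' vs 'c' => DIFFER
  Position 1: 'c' vs 'b' => DIFFER
  Position 2: 'a' vs 'e' => DIFFER
  Position 3: 'c' vs 'd' => DIFFER
Positions that differ: 4

4


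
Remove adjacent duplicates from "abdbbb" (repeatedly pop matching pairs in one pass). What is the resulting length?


Input: abdbbb
Stack-based adjacent duplicate removal:
  Read 'a': push. Stack: a
  Read 'b': push. Stack: ab
  Read 'd': push. Stack: abd
  Read 'b': push. Stack: abdb
  Read 'b': matches stack top 'b' => pop. Stack: abd
  Read 'b': push. Stack: abdb
Final stack: "abdb" (length 4)

4


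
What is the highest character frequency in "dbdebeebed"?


Input: dbdebeebed
Character counts:
  'b': 3
  'd': 3
  'e': 4
Maximum frequency: 4

4


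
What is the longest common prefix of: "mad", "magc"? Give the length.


Words: mad, magc
  Position 0: all 'm' => match
  Position 1: all 'a' => match
  Position 2: ('d', 'g') => mismatch, stop
LCP = "ma" (length 2)

2


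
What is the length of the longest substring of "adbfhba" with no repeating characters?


Input: "adbfhba"
Sliding window (track last position of each char):
  Position 0 ('a'): window [0,0] length 1 -- new best
  Position 1 ('d'): window [0,1] length 2 -- new best
  Position 2 ('b'): window [0,2] length 3 -- new best
  Position 3 ('f'): window [0,3] length 4 -- new best
  Position 4 ('h'): window [0,4] length 5 -- new best
  Position 5 ('b'): repeat (last at 2), move window start to 3
  Position 5 ('b'): window [3,5] length 3
  Position 6 ('a'): window [3,6] length 4
Longest substring with no repeats: "adbfh" with length 5

5


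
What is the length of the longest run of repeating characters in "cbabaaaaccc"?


Input: "cbabaaaaccc"
Scanning for longest run:
  Position 1 ('b'): new char, reset run to 1
  Position 2 ('a'): new char, reset run to 1
  Position 3 ('b'): new char, reset run to 1
  Position 4 ('a'): new char, reset run to 1
  Position 5 ('a'): continues run of 'a', length=2
  Position 6 ('a'): continues run of 'a', length=3
  Position 7 ('a'): continues run of 'a', length=4
  Position 8 ('c'): new char, reset run to 1
  Position 9 ('c'): continues run of 'c', length=2
  Position 10 ('c'): continues run of 'c', length=3
Longest run: 'a' with length 4

4


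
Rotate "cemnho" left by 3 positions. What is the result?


Input: "cemnho", rotate left by 3
First 3 characters: "cem"
Remaining characters: "nho"
Concatenate remaining + first: "nho" + "cem" = "nhocem"

nhocem


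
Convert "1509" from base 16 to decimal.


Input: "1509" in base 16
Positional expansion:
  Digit '1' (value 1) x 16^3 = 4096
  Digit '5' (value 5) x 16^2 = 1280
  Digit '0' (value 0) x 16^1 = 0
  Digit '9' (value 9) x 16^0 = 9
Sum = 5385

5385


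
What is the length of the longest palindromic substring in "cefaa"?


Input: "cefaa"
Checking substrings for palindromes:
  [3:5] "aa" (len 2) => palindrome
Longest palindromic substring: "aa" with length 2

2


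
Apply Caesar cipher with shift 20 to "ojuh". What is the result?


Caesar cipher: shift "ojuh" by 20
  'o' (pos 14) + 20 = pos 8 = 'i'
  'j' (pos 9) + 20 = pos 3 = 'd'
  'u' (pos 20) + 20 = pos 14 = 'o'
  'h' (pos 7) + 20 = pos 1 = 'b'
Result: idob

idob


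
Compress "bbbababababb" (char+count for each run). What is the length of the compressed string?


Input: bbbababababb
Runs:
  'b' x 3 => "b3"
  'a' x 1 => "a1"
  'b' x 1 => "b1"
  'a' x 1 => "a1"
  'b' x 1 => "b1"
  'a' x 1 => "a1"
  'b' x 1 => "b1"
  'a' x 1 => "a1"
  'b' x 2 => "b2"
Compressed: "b3a1b1a1b1a1b1a1b2"
Compressed length: 18

18


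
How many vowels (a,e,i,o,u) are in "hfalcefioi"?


Input: hfalcefioi
Checking each character:
  'h' at position 0: consonant
  'f' at position 1: consonant
  'a' at position 2: vowel (running total: 1)
  'l' at position 3: consonant
  'c' at position 4: consonant
  'e' at position 5: vowel (running total: 2)
  'f' at position 6: consonant
  'i' at position 7: vowel (running total: 3)
  'o' at position 8: vowel (running total: 4)
  'i' at position 9: vowel (running total: 5)
Total vowels: 5

5


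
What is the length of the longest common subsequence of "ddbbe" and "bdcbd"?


LCS of "ddbbe" and "bdcbd"
DP table:
           b    d    c    b    d
      0    0    0    0    0    0
  d   0    0    1    1    1    1
  d   0    0    1    1    1    2
  b   0    1    1    1    2    2
  b   0    1    1    1    2    2
  e   0    1    1    1    2    2
LCS length = dp[5][5] = 2

2


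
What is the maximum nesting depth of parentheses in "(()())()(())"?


Input: "(()())()(())"
Tracking depth:
  Position 0 '(': depth becomes 1
  Position 1 '(': depth becomes 2
  Position 2 ')': depth becomes 1
  Position 3 '(': depth becomes 2
  Position 4 ')': depth becomes 1
  Position 5 ')': depth becomes 0
  Position 6 '(': depth becomes 1
  Position 7 ')': depth becomes 0
  Position 8 '(': depth becomes 1
  Position 9 '(': depth becomes 2
  Position 10 ')': depth becomes 1
  Position 11 ')': depth becomes 0
Maximum depth reached: 2

2


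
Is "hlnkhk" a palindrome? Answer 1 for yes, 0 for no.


Input: hlnkhk
Reversed: khknlh
  Compare pos 0 ('h') with pos 5 ('k'): MISMATCH
  Compare pos 1 ('l') with pos 4 ('h'): MISMATCH
  Compare pos 2 ('n') with pos 3 ('k'): MISMATCH
Result: not a palindrome

0


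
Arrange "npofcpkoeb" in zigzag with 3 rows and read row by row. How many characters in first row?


Zigzag "npofcpkoeb" into 3 rows:
Placing characters:
  'n' => row 0
  'p' => row 1
  'o' => row 2
  'f' => row 1
  'c' => row 0
  'p' => row 1
  'k' => row 2
  'o' => row 1
  'e' => row 0
  'b' => row 1
Rows:
  Row 0: "nce"
  Row 1: "pfpob"
  Row 2: "ok"
First row length: 3

3


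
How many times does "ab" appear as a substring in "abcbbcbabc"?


Searching for "ab" in "abcbbcbabc"
Scanning each position:
  Position 0: "ab" => MATCH
  Position 1: "bc" => no
  Position 2: "cb" => no
  Position 3: "bb" => no
  Position 4: "bc" => no
  Position 5: "cb" => no
  Position 6: "ba" => no
  Position 7: "ab" => MATCH
  Position 8: "bc" => no
Total occurrences: 2

2


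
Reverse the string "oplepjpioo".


Input: oplepjpioo
Reading characters right to left:
  Position 9: 'o'
  Position 8: 'o'
  Position 7: 'i'
  Position 6: 'p'
  Position 5: 'j'
  Position 4: 'p'
  Position 3: 'e'
  Position 2: 'l'
  Position 1: 'p'
  Position 0: 'o'
Reversed: ooipjpelpo

ooipjpelpo


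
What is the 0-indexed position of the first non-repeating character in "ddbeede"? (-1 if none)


Input: ddbeede
Character frequencies:
  'b': 1
  'd': 3
  'e': 3
Scanning left to right for freq == 1:
  Position 0 ('d'): freq=3, skip
  Position 1 ('d'): freq=3, skip
  Position 2 ('b'): unique! => answer = 2

2


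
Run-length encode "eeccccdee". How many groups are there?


Input: eeccccdee
Scanning for consecutive runs:
  Group 1: 'e' x 2 (positions 0-1)
  Group 2: 'c' x 4 (positions 2-5)
  Group 3: 'd' x 1 (positions 6-6)
  Group 4: 'e' x 2 (positions 7-8)
Total groups: 4

4


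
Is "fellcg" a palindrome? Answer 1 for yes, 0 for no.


Input: fellcg
Reversed: gcllef
  Compare pos 0 ('f') with pos 5 ('g'): MISMATCH
  Compare pos 1 ('e') with pos 4 ('c'): MISMATCH
  Compare pos 2 ('l') with pos 3 ('l'): match
Result: not a palindrome

0


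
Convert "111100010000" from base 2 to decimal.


Input: "111100010000" in base 2
Positional expansion:
  Digit '1' (value 1) x 2^11 = 2048
  Digit '1' (value 1) x 2^10 = 1024
  Digit '1' (value 1) x 2^9 = 512
  Digit '1' (value 1) x 2^8 = 256
  Digit '0' (value 0) x 2^7 = 0
  Digit '0' (value 0) x 2^6 = 0
  Digit '0' (value 0) x 2^5 = 0
  Digit '1' (value 1) x 2^4 = 16
  Digit '0' (value 0) x 2^3 = 0
  Digit '0' (value 0) x 2^2 = 0
  Digit '0' (value 0) x 2^1 = 0
  Digit '0' (value 0) x 2^0 = 0
Sum = 3856

3856


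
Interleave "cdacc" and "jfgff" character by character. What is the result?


Interleaving "cdacc" and "jfgff":
  Position 0: 'c' from first, 'j' from second => "cj"
  Position 1: 'd' from first, 'f' from second => "df"
  Position 2: 'a' from first, 'g' from second => "ag"
  Position 3: 'c' from first, 'f' from second => "cf"
  Position 4: 'c' from first, 'f' from second => "cf"
Result: cjdfagcfcf

cjdfagcfcf


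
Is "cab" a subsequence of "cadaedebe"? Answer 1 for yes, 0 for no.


Check if "cab" is a subsequence of "cadaedebe"
Greedy scan:
  Position 0 ('c'): matches sub[0] = 'c'
  Position 1 ('a'): matches sub[1] = 'a'
  Position 2 ('d'): no match needed
  Position 3 ('a'): no match needed
  Position 4 ('e'): no match needed
  Position 5 ('d'): no match needed
  Position 6 ('e'): no match needed
  Position 7 ('b'): matches sub[2] = 'b'
  Position 8 ('e'): no match needed
All 3 characters matched => is a subsequence

1


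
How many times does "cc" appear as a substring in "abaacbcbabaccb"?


Searching for "cc" in "abaacbcbabaccb"
Scanning each position:
  Position 0: "ab" => no
  Position 1: "ba" => no
  Position 2: "aa" => no
  Position 3: "ac" => no
  Position 4: "cb" => no
  Position 5: "bc" => no
  Position 6: "cb" => no
  Position 7: "ba" => no
  Position 8: "ab" => no
  Position 9: "ba" => no
  Position 10: "ac" => no
  Position 11: "cc" => MATCH
  Position 12: "cb" => no
Total occurrences: 1

1


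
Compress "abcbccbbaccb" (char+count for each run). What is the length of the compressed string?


Input: abcbccbbaccb
Runs:
  'a' x 1 => "a1"
  'b' x 1 => "b1"
  'c' x 1 => "c1"
  'b' x 1 => "b1"
  'c' x 2 => "c2"
  'b' x 2 => "b2"
  'a' x 1 => "a1"
  'c' x 2 => "c2"
  'b' x 1 => "b1"
Compressed: "a1b1c1b1c2b2a1c2b1"
Compressed length: 18

18


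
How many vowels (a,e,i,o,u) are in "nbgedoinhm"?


Input: nbgedoinhm
Checking each character:
  'n' at position 0: consonant
  'b' at position 1: consonant
  'g' at position 2: consonant
  'e' at position 3: vowel (running total: 1)
  'd' at position 4: consonant
  'o' at position 5: vowel (running total: 2)
  'i' at position 6: vowel (running total: 3)
  'n' at position 7: consonant
  'h' at position 8: consonant
  'm' at position 9: consonant
Total vowels: 3

3


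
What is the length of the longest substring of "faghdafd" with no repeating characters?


Input: "faghdafd"
Sliding window (track last position of each char):
  Position 0 ('f'): window [0,0] length 1 -- new best
  Position 1 ('a'): window [0,1] length 2 -- new best
  Position 2 ('g'): window [0,2] length 3 -- new best
  Position 3 ('h'): window [0,3] length 4 -- new best
  Position 4 ('d'): window [0,4] length 5 -- new best
  Position 5 ('a'): repeat (last at 1), move window start to 2
  Position 5 ('a'): window [2,5] length 4
  Position 6 ('f'): window [2,6] length 5
  Position 7 ('d'): repeat (last at 4), move window start to 5
  Position 7 ('d'): window [5,7] length 3
Longest substring with no repeats: "faghd" with length 5

5


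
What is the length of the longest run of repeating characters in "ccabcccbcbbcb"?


Input: "ccabcccbcbbcb"
Scanning for longest run:
  Position 1 ('c'): continues run of 'c', length=2
  Position 2 ('a'): new char, reset run to 1
  Position 3 ('b'): new char, reset run to 1
  Position 4 ('c'): new char, reset run to 1
  Position 5 ('c'): continues run of 'c', length=2
  Position 6 ('c'): continues run of 'c', length=3
  Position 7 ('b'): new char, reset run to 1
  Position 8 ('c'): new char, reset run to 1
  Position 9 ('b'): new char, reset run to 1
  Position 10 ('b'): continues run of 'b', length=2
  Position 11 ('c'): new char, reset run to 1
  Position 12 ('b'): new char, reset run to 1
Longest run: 'c' with length 3

3


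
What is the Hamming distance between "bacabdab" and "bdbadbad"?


Comparing "bacabdab" and "bdbadbad" position by position:
  Position 0: 'b' vs 'b' => same
  Position 1: 'a' vs 'd' => differ
  Position 2: 'c' vs 'b' => differ
  Position 3: 'a' vs 'a' => same
  Position 4: 'b' vs 'd' => differ
  Position 5: 'd' vs 'b' => differ
  Position 6: 'a' vs 'a' => same
  Position 7: 'b' vs 'd' => differ
Total differences (Hamming distance): 5

5


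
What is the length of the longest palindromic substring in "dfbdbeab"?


Input: "dfbdbeab"
Checking substrings for palindromes:
  [2:5] "bdb" (len 3) => palindrome
Longest palindromic substring: "bdb" with length 3

3


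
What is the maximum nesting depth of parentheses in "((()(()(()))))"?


Input: "((()(()(()))))"
Tracking depth:
  Position 0 '(': depth becomes 1
  Position 1 '(': depth becomes 2
  Position 2 '(': depth becomes 3
  Position 3 ')': depth becomes 2
  Position 4 '(': depth becomes 3
  Position 5 '(': depth becomes 4
  Position 6 ')': depth becomes 3
  Position 7 '(': depth becomes 4
  Position 8 '(': depth becomes 5
  Position 9 ')': depth becomes 4
  Position 10 ')': depth becomes 3
  Position 11 ')': depth becomes 2
  Position 12 ')': depth becomes 1
  Position 13 ')': depth becomes 0
Maximum depth reached: 5

5


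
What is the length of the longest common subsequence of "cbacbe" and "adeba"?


LCS of "cbacbe" and "adeba"
DP table:
           a    d    e    b    a
      0    0    0    0    0    0
  c   0    0    0    0    0    0
  b   0    0    0    0    1    1
  a   0    1    1    1    1    2
  c   0    1    1    1    1    2
  b   0    1    1    1    2    2
  e   0    1    1    2    2    2
LCS length = dp[6][5] = 2

2


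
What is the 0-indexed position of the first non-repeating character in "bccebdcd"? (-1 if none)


Input: bccebdcd
Character frequencies:
  'b': 2
  'c': 3
  'd': 2
  'e': 1
Scanning left to right for freq == 1:
  Position 0 ('b'): freq=2, skip
  Position 1 ('c'): freq=3, skip
  Position 2 ('c'): freq=3, skip
  Position 3 ('e'): unique! => answer = 3

3


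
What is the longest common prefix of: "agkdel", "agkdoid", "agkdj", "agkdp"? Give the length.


Words: agkdel, agkdoid, agkdj, agkdp
  Position 0: all 'a' => match
  Position 1: all 'g' => match
  Position 2: all 'k' => match
  Position 3: all 'd' => match
  Position 4: ('e', 'o', 'j', 'p') => mismatch, stop
LCP = "agkd" (length 4)

4


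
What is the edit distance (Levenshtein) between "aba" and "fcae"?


Computing edit distance: "aba" -> "fcae"
DP table:
           f    c    a    e
      0    1    2    3    4
  a   1    1    2    2    3
  b   2    2    2    3    3
  a   3    3    3    2    3
Edit distance = dp[3][4] = 3

3


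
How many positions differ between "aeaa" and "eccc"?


Comparing "aeaa" and "eccc" position by position:
  Position 0: 'a' vs 'e' => DIFFER
  Position 1: 'e' vs 'c' => DIFFER
  Position 2: 'a' vs 'c' => DIFFER
  Position 3: 'a' vs 'c' => DIFFER
Positions that differ: 4

4


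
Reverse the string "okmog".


Input: okmog
Reading characters right to left:
  Position 4: 'g'
  Position 3: 'o'
  Position 2: 'm'
  Position 1: 'k'
  Position 0: 'o'
Reversed: gomko

gomko


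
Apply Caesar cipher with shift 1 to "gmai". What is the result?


Caesar cipher: shift "gmai" by 1
  'g' (pos 6) + 1 = pos 7 = 'h'
  'm' (pos 12) + 1 = pos 13 = 'n'
  'a' (pos 0) + 1 = pos 1 = 'b'
  'i' (pos 8) + 1 = pos 9 = 'j'
Result: hnbj

hnbj


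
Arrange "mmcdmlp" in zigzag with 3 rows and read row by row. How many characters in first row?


Zigzag "mmcdmlp" into 3 rows:
Placing characters:
  'm' => row 0
  'm' => row 1
  'c' => row 2
  'd' => row 1
  'm' => row 0
  'l' => row 1
  'p' => row 2
Rows:
  Row 0: "mm"
  Row 1: "mdl"
  Row 2: "cp"
First row length: 2

2


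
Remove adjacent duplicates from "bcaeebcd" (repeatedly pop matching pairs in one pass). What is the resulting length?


Input: bcaeebcd
Stack-based adjacent duplicate removal:
  Read 'b': push. Stack: b
  Read 'c': push. Stack: bc
  Read 'a': push. Stack: bca
  Read 'e': push. Stack: bcae
  Read 'e': matches stack top 'e' => pop. Stack: bca
  Read 'b': push. Stack: bcab
  Read 'c': push. Stack: bcabc
  Read 'd': push. Stack: bcabcd
Final stack: "bcabcd" (length 6)

6


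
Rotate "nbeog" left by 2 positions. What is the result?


Input: "nbeog", rotate left by 2
First 2 characters: "nb"
Remaining characters: "eog"
Concatenate remaining + first: "eog" + "nb" = "eognb"

eognb


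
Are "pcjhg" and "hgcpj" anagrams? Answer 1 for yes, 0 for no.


Strings: "pcjhg", "hgcpj"
Sorted first:  cghjp
Sorted second: cghjp
Sorted forms match => anagrams

1


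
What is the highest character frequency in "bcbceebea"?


Input: bcbceebea
Character counts:
  'a': 1
  'b': 3
  'c': 2
  'e': 3
Maximum frequency: 3

3


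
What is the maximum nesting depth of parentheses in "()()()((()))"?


Input: "()()()((()))"
Tracking depth:
  Position 0 '(': depth becomes 1
  Position 1 ')': depth becomes 0
  Position 2 '(': depth becomes 1
  Position 3 ')': depth becomes 0
  Position 4 '(': depth becomes 1
  Position 5 ')': depth becomes 0
  Position 6 '(': depth becomes 1
  Position 7 '(': depth becomes 2
  Position 8 '(': depth becomes 3
  Position 9 ')': depth becomes 2
  Position 10 ')': depth becomes 1
  Position 11 ')': depth becomes 0
Maximum depth reached: 3

3


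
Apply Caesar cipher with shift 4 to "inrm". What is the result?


Caesar cipher: shift "inrm" by 4
  'i' (pos 8) + 4 = pos 12 = 'm'
  'n' (pos 13) + 4 = pos 17 = 'r'
  'r' (pos 17) + 4 = pos 21 = 'v'
  'm' (pos 12) + 4 = pos 16 = 'q'
Result: mrvq

mrvq


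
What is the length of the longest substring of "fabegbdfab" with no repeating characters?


Input: "fabegbdfab"
Sliding window (track last position of each char):
  Position 0 ('f'): window [0,0] length 1 -- new best
  Position 1 ('a'): window [0,1] length 2 -- new best
  Position 2 ('b'): window [0,2] length 3 -- new best
  Position 3 ('e'): window [0,3] length 4 -- new best
  Position 4 ('g'): window [0,4] length 5 -- new best
  Position 5 ('b'): repeat (last at 2), move window start to 3
  Position 5 ('b'): window [3,5] length 3
  Position 6 ('d'): window [3,6] length 4
  Position 7 ('f'): window [3,7] length 5
  Position 8 ('a'): window [3,8] length 6 -- new best
  Position 9 ('b'): repeat (last at 5), move window start to 6
  Position 9 ('b'): window [6,9] length 4
Longest substring with no repeats: "egbdfa" with length 6

6
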